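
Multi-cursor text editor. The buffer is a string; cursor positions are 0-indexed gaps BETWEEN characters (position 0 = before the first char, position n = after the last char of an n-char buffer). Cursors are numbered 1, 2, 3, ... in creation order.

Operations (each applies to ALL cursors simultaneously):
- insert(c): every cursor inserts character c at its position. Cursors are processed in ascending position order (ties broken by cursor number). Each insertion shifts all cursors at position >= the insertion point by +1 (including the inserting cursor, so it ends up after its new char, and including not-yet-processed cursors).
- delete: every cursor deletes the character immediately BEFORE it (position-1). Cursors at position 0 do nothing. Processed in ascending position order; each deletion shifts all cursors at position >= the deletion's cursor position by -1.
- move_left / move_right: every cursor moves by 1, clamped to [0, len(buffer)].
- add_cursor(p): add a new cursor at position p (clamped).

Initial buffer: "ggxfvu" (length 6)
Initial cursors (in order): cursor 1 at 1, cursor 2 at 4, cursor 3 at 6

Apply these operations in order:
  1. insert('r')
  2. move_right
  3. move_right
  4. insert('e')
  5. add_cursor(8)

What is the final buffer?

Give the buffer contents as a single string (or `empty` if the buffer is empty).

After op 1 (insert('r')): buffer="grgxfrvur" (len 9), cursors c1@2 c2@6 c3@9, authorship .1...2..3
After op 2 (move_right): buffer="grgxfrvur" (len 9), cursors c1@3 c2@7 c3@9, authorship .1...2..3
After op 3 (move_right): buffer="grgxfrvur" (len 9), cursors c1@4 c2@8 c3@9, authorship .1...2..3
After op 4 (insert('e')): buffer="grgxefrvuere" (len 12), cursors c1@5 c2@10 c3@12, authorship .1..1.2..233
After op 5 (add_cursor(8)): buffer="grgxefrvuere" (len 12), cursors c1@5 c4@8 c2@10 c3@12, authorship .1..1.2..233

Answer: grgxefrvuere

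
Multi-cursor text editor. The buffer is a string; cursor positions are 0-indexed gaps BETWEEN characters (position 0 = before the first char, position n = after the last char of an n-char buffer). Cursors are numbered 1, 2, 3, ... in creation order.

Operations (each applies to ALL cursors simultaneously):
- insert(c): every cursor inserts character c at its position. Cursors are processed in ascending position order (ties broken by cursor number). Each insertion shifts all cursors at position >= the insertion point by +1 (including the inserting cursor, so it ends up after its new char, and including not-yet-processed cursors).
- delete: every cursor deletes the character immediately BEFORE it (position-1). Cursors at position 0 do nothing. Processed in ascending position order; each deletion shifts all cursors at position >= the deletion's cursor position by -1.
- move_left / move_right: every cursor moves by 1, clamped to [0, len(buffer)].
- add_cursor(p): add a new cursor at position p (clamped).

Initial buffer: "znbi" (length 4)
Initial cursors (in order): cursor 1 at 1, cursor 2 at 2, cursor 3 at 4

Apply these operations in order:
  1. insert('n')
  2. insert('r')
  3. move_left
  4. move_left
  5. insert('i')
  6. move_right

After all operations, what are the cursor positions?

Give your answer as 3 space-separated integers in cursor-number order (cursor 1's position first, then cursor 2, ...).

After op 1 (insert('n')): buffer="znnnbin" (len 7), cursors c1@2 c2@4 c3@7, authorship .1.2..3
After op 2 (insert('r')): buffer="znrnnrbinr" (len 10), cursors c1@3 c2@6 c3@10, authorship .11.22..33
After op 3 (move_left): buffer="znrnnrbinr" (len 10), cursors c1@2 c2@5 c3@9, authorship .11.22..33
After op 4 (move_left): buffer="znrnnrbinr" (len 10), cursors c1@1 c2@4 c3@8, authorship .11.22..33
After op 5 (insert('i')): buffer="zinrninrbiinr" (len 13), cursors c1@2 c2@6 c3@11, authorship .111.222..333
After op 6 (move_right): buffer="zinrninrbiinr" (len 13), cursors c1@3 c2@7 c3@12, authorship .111.222..333

Answer: 3 7 12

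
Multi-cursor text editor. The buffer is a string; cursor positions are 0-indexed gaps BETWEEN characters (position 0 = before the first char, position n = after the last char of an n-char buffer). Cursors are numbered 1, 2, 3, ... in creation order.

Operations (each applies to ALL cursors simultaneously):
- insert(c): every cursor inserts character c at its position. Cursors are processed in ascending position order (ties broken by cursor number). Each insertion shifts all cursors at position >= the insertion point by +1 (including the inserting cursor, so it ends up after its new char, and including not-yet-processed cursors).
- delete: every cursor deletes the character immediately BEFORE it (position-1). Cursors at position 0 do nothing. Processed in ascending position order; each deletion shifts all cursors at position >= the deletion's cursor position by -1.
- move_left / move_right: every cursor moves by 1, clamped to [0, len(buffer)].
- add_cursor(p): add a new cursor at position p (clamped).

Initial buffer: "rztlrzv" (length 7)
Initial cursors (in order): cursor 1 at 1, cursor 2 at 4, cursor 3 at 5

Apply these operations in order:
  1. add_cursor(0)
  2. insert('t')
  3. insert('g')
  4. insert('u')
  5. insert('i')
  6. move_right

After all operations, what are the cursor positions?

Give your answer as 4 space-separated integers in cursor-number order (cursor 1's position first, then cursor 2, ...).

After op 1 (add_cursor(0)): buffer="rztlrzv" (len 7), cursors c4@0 c1@1 c2@4 c3@5, authorship .......
After op 2 (insert('t')): buffer="trtztltrtzv" (len 11), cursors c4@1 c1@3 c2@7 c3@9, authorship 4.1...2.3..
After op 3 (insert('g')): buffer="tgrtgztltgrtgzv" (len 15), cursors c4@2 c1@5 c2@10 c3@13, authorship 44.11...22.33..
After op 4 (insert('u')): buffer="tgurtguztltgurtguzv" (len 19), cursors c4@3 c1@7 c2@13 c3@17, authorship 444.111...222.333..
After op 5 (insert('i')): buffer="tguirtguiztltguirtguizv" (len 23), cursors c4@4 c1@9 c2@16 c3@21, authorship 4444.1111...2222.3333..
After op 6 (move_right): buffer="tguirtguiztltguirtguizv" (len 23), cursors c4@5 c1@10 c2@17 c3@22, authorship 4444.1111...2222.3333..

Answer: 10 17 22 5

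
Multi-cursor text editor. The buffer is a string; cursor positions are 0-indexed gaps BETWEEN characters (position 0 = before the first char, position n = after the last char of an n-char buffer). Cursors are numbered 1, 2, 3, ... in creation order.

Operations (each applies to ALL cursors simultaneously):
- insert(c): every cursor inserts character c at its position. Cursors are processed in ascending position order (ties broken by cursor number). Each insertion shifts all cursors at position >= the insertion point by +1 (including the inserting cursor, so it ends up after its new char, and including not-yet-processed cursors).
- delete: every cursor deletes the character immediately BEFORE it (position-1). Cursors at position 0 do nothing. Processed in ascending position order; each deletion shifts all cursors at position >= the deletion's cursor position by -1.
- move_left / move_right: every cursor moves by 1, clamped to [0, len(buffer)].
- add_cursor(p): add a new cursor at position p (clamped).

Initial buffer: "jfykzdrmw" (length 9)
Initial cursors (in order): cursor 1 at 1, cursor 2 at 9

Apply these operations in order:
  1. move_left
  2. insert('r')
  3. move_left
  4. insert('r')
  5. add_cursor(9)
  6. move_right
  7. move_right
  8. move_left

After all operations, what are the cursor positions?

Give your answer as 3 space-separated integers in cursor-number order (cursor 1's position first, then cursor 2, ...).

Answer: 2 12 10

Derivation:
After op 1 (move_left): buffer="jfykzdrmw" (len 9), cursors c1@0 c2@8, authorship .........
After op 2 (insert('r')): buffer="rjfykzdrmrw" (len 11), cursors c1@1 c2@10, authorship 1........2.
After op 3 (move_left): buffer="rjfykzdrmrw" (len 11), cursors c1@0 c2@9, authorship 1........2.
After op 4 (insert('r')): buffer="rrjfykzdrmrrw" (len 13), cursors c1@1 c2@11, authorship 11........22.
After op 5 (add_cursor(9)): buffer="rrjfykzdrmrrw" (len 13), cursors c1@1 c3@9 c2@11, authorship 11........22.
After op 6 (move_right): buffer="rrjfykzdrmrrw" (len 13), cursors c1@2 c3@10 c2@12, authorship 11........22.
After op 7 (move_right): buffer="rrjfykzdrmrrw" (len 13), cursors c1@3 c3@11 c2@13, authorship 11........22.
After op 8 (move_left): buffer="rrjfykzdrmrrw" (len 13), cursors c1@2 c3@10 c2@12, authorship 11........22.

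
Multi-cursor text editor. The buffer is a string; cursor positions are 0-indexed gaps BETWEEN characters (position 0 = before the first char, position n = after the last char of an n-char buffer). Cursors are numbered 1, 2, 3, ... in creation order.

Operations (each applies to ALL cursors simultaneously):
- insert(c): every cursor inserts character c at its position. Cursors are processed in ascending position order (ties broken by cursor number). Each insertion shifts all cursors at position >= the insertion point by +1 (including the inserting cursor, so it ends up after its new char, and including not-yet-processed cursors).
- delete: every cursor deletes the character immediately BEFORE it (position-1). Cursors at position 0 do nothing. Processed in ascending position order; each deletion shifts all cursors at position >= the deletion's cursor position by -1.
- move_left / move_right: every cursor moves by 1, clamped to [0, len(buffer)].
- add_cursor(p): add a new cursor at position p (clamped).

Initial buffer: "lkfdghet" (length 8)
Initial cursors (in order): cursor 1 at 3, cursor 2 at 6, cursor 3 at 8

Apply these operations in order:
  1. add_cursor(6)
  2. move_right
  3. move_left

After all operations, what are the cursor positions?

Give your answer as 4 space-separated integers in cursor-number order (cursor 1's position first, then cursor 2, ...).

After op 1 (add_cursor(6)): buffer="lkfdghet" (len 8), cursors c1@3 c2@6 c4@6 c3@8, authorship ........
After op 2 (move_right): buffer="lkfdghet" (len 8), cursors c1@4 c2@7 c4@7 c3@8, authorship ........
After op 3 (move_left): buffer="lkfdghet" (len 8), cursors c1@3 c2@6 c4@6 c3@7, authorship ........

Answer: 3 6 7 6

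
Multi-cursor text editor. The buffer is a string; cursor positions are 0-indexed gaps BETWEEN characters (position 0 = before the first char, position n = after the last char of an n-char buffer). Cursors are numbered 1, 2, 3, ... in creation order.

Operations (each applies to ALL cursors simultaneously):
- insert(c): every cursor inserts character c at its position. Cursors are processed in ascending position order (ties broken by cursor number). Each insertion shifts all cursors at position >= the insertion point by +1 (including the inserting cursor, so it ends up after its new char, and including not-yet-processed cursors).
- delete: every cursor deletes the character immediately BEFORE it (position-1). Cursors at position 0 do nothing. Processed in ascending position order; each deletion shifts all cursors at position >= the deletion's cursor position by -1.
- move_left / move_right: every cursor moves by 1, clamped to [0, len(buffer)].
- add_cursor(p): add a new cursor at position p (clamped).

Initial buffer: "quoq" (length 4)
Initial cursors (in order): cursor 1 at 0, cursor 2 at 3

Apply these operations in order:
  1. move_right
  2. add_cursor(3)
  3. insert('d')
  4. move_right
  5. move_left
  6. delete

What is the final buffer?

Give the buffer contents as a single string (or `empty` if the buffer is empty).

Answer: quod

Derivation:
After op 1 (move_right): buffer="quoq" (len 4), cursors c1@1 c2@4, authorship ....
After op 2 (add_cursor(3)): buffer="quoq" (len 4), cursors c1@1 c3@3 c2@4, authorship ....
After op 3 (insert('d')): buffer="qduodqd" (len 7), cursors c1@2 c3@5 c2@7, authorship .1..3.2
After op 4 (move_right): buffer="qduodqd" (len 7), cursors c1@3 c3@6 c2@7, authorship .1..3.2
After op 5 (move_left): buffer="qduodqd" (len 7), cursors c1@2 c3@5 c2@6, authorship .1..3.2
After op 6 (delete): buffer="quod" (len 4), cursors c1@1 c2@3 c3@3, authorship ...2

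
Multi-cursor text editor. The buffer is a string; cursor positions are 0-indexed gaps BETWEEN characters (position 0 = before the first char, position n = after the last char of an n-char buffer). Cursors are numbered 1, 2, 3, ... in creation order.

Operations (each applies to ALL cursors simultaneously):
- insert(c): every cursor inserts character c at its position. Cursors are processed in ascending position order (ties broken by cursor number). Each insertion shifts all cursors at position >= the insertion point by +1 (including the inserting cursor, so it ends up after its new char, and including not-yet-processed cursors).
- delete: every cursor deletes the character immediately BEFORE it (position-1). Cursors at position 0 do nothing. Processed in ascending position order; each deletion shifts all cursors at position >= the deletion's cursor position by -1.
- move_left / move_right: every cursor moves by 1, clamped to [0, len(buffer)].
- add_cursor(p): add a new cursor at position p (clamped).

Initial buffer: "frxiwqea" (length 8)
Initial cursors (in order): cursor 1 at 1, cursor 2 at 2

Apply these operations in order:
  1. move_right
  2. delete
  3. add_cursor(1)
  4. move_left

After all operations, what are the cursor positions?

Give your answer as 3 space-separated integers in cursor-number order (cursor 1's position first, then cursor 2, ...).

Answer: 0 0 0

Derivation:
After op 1 (move_right): buffer="frxiwqea" (len 8), cursors c1@2 c2@3, authorship ........
After op 2 (delete): buffer="fiwqea" (len 6), cursors c1@1 c2@1, authorship ......
After op 3 (add_cursor(1)): buffer="fiwqea" (len 6), cursors c1@1 c2@1 c3@1, authorship ......
After op 4 (move_left): buffer="fiwqea" (len 6), cursors c1@0 c2@0 c3@0, authorship ......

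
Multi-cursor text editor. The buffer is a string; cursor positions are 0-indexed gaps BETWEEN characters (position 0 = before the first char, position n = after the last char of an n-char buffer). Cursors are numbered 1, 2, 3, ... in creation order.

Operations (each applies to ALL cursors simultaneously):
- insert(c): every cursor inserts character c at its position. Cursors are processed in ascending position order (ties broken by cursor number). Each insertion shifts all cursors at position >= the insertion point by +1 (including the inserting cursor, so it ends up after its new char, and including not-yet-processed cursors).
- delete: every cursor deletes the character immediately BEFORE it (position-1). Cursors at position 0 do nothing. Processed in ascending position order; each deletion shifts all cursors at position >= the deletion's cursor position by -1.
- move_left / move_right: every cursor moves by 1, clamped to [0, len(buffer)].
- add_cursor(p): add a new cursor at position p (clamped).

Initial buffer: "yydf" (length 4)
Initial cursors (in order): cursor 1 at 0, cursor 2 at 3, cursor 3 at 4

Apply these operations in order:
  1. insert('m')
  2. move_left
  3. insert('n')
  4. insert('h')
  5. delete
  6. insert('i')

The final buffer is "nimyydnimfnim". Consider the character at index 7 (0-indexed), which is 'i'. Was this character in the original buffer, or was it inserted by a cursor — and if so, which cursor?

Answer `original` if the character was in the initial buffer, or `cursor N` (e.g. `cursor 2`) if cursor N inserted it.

After op 1 (insert('m')): buffer="myydmfm" (len 7), cursors c1@1 c2@5 c3@7, authorship 1...2.3
After op 2 (move_left): buffer="myydmfm" (len 7), cursors c1@0 c2@4 c3@6, authorship 1...2.3
After op 3 (insert('n')): buffer="nmyydnmfnm" (len 10), cursors c1@1 c2@6 c3@9, authorship 11...22.33
After op 4 (insert('h')): buffer="nhmyydnhmfnhm" (len 13), cursors c1@2 c2@8 c3@12, authorship 111...222.333
After op 5 (delete): buffer="nmyydnmfnm" (len 10), cursors c1@1 c2@6 c3@9, authorship 11...22.33
After op 6 (insert('i')): buffer="nimyydnimfnim" (len 13), cursors c1@2 c2@8 c3@12, authorship 111...222.333
Authorship (.=original, N=cursor N): 1 1 1 . . . 2 2 2 . 3 3 3
Index 7: author = 2

Answer: cursor 2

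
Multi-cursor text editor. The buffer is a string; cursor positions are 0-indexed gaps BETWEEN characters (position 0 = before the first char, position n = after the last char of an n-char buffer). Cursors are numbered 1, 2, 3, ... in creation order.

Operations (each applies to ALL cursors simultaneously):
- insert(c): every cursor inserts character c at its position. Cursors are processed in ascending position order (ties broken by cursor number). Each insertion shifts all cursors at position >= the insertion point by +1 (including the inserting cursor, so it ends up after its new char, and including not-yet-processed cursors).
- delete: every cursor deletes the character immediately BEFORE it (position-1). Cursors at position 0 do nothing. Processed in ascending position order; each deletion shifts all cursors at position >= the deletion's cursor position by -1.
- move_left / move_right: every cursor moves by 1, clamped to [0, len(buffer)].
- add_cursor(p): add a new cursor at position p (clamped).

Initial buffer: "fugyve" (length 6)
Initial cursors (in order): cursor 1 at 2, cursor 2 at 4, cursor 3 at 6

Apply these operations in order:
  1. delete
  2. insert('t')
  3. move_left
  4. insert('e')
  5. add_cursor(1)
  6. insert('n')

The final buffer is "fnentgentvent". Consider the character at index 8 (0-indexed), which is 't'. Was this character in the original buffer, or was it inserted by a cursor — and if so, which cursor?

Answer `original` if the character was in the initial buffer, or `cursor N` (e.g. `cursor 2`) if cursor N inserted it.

Answer: cursor 2

Derivation:
After op 1 (delete): buffer="fgv" (len 3), cursors c1@1 c2@2 c3@3, authorship ...
After op 2 (insert('t')): buffer="ftgtvt" (len 6), cursors c1@2 c2@4 c3@6, authorship .1.2.3
After op 3 (move_left): buffer="ftgtvt" (len 6), cursors c1@1 c2@3 c3@5, authorship .1.2.3
After op 4 (insert('e')): buffer="fetgetvet" (len 9), cursors c1@2 c2@5 c3@8, authorship .11.22.33
After op 5 (add_cursor(1)): buffer="fetgetvet" (len 9), cursors c4@1 c1@2 c2@5 c3@8, authorship .11.22.33
After op 6 (insert('n')): buffer="fnentgentvent" (len 13), cursors c4@2 c1@4 c2@8 c3@12, authorship .4111.222.333
Authorship (.=original, N=cursor N): . 4 1 1 1 . 2 2 2 . 3 3 3
Index 8: author = 2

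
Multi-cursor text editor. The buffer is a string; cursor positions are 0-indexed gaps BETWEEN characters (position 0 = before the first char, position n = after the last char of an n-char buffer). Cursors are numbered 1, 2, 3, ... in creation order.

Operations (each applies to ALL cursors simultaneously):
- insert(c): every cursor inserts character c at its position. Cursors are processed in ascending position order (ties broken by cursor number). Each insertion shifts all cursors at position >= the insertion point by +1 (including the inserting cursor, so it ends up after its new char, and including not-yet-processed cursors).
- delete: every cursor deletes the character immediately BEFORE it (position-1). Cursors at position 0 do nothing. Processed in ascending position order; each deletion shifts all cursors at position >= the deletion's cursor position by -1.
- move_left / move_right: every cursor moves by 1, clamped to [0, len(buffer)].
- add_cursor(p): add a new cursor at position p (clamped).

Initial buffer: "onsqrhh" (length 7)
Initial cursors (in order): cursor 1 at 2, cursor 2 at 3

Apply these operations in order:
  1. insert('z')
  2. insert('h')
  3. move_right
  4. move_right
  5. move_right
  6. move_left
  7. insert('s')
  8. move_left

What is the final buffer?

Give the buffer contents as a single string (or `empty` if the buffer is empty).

Answer: onzhszshqrshh

Derivation:
After op 1 (insert('z')): buffer="onzszqrhh" (len 9), cursors c1@3 c2@5, authorship ..1.2....
After op 2 (insert('h')): buffer="onzhszhqrhh" (len 11), cursors c1@4 c2@7, authorship ..11.22....
After op 3 (move_right): buffer="onzhszhqrhh" (len 11), cursors c1@5 c2@8, authorship ..11.22....
After op 4 (move_right): buffer="onzhszhqrhh" (len 11), cursors c1@6 c2@9, authorship ..11.22....
After op 5 (move_right): buffer="onzhszhqrhh" (len 11), cursors c1@7 c2@10, authorship ..11.22....
After op 6 (move_left): buffer="onzhszhqrhh" (len 11), cursors c1@6 c2@9, authorship ..11.22....
After op 7 (insert('s')): buffer="onzhszshqrshh" (len 13), cursors c1@7 c2@11, authorship ..11.212..2..
After op 8 (move_left): buffer="onzhszshqrshh" (len 13), cursors c1@6 c2@10, authorship ..11.212..2..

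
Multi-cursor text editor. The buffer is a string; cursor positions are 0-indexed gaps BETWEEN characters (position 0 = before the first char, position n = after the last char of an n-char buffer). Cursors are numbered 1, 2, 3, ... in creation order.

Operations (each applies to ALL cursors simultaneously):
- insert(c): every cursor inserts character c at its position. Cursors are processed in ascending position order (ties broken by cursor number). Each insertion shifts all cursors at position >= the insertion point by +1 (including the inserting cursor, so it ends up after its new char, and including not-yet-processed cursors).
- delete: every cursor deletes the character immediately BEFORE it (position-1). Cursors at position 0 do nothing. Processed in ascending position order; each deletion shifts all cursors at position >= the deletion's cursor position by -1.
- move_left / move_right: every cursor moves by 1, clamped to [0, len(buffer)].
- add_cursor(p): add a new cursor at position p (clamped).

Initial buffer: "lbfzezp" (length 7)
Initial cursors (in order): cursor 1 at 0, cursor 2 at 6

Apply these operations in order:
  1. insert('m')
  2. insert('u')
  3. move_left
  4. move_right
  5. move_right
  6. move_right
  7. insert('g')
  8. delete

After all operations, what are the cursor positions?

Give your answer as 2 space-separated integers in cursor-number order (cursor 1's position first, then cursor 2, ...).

Answer: 4 11

Derivation:
After op 1 (insert('m')): buffer="mlbfzezmp" (len 9), cursors c1@1 c2@8, authorship 1......2.
After op 2 (insert('u')): buffer="mulbfzezmup" (len 11), cursors c1@2 c2@10, authorship 11......22.
After op 3 (move_left): buffer="mulbfzezmup" (len 11), cursors c1@1 c2@9, authorship 11......22.
After op 4 (move_right): buffer="mulbfzezmup" (len 11), cursors c1@2 c2@10, authorship 11......22.
After op 5 (move_right): buffer="mulbfzezmup" (len 11), cursors c1@3 c2@11, authorship 11......22.
After op 6 (move_right): buffer="mulbfzezmup" (len 11), cursors c1@4 c2@11, authorship 11......22.
After op 7 (insert('g')): buffer="mulbgfzezmupg" (len 13), cursors c1@5 c2@13, authorship 11..1....22.2
After op 8 (delete): buffer="mulbfzezmup" (len 11), cursors c1@4 c2@11, authorship 11......22.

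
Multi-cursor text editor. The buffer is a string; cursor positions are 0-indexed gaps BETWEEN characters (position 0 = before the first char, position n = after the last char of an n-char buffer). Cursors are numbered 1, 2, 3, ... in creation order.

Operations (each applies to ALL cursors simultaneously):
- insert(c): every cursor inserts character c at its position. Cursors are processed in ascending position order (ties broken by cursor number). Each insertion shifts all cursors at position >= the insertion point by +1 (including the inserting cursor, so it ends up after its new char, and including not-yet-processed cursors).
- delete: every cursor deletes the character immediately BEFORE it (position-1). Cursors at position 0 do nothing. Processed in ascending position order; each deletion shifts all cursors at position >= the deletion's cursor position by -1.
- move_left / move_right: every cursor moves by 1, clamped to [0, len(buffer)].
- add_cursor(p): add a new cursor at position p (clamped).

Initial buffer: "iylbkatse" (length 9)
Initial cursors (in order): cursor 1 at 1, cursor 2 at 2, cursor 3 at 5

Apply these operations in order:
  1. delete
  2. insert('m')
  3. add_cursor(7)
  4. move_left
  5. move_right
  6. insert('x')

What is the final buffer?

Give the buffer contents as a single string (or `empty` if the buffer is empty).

After op 1 (delete): buffer="lbatse" (len 6), cursors c1@0 c2@0 c3@2, authorship ......
After op 2 (insert('m')): buffer="mmlbmatse" (len 9), cursors c1@2 c2@2 c3@5, authorship 12..3....
After op 3 (add_cursor(7)): buffer="mmlbmatse" (len 9), cursors c1@2 c2@2 c3@5 c4@7, authorship 12..3....
After op 4 (move_left): buffer="mmlbmatse" (len 9), cursors c1@1 c2@1 c3@4 c4@6, authorship 12..3....
After op 5 (move_right): buffer="mmlbmatse" (len 9), cursors c1@2 c2@2 c3@5 c4@7, authorship 12..3....
After op 6 (insert('x')): buffer="mmxxlbmxatxse" (len 13), cursors c1@4 c2@4 c3@8 c4@11, authorship 1212..33..4..

Answer: mmxxlbmxatxse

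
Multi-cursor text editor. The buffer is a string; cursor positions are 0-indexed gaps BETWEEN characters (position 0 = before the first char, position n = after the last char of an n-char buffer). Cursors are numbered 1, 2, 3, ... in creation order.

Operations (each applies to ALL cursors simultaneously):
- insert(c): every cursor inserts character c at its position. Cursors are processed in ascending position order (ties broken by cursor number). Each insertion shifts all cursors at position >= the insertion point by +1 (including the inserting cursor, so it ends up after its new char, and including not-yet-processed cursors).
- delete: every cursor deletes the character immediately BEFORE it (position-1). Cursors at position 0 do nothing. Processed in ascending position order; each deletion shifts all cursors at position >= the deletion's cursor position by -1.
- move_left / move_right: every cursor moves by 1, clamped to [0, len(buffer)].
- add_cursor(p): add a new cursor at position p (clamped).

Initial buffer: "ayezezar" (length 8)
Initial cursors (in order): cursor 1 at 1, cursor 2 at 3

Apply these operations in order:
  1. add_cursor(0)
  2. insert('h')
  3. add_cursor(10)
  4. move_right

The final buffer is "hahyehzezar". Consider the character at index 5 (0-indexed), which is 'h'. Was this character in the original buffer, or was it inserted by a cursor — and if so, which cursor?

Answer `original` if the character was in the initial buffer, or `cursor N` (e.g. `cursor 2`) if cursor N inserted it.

Answer: cursor 2

Derivation:
After op 1 (add_cursor(0)): buffer="ayezezar" (len 8), cursors c3@0 c1@1 c2@3, authorship ........
After op 2 (insert('h')): buffer="hahyehzezar" (len 11), cursors c3@1 c1@3 c2@6, authorship 3.1..2.....
After op 3 (add_cursor(10)): buffer="hahyehzezar" (len 11), cursors c3@1 c1@3 c2@6 c4@10, authorship 3.1..2.....
After op 4 (move_right): buffer="hahyehzezar" (len 11), cursors c3@2 c1@4 c2@7 c4@11, authorship 3.1..2.....
Authorship (.=original, N=cursor N): 3 . 1 . . 2 . . . . .
Index 5: author = 2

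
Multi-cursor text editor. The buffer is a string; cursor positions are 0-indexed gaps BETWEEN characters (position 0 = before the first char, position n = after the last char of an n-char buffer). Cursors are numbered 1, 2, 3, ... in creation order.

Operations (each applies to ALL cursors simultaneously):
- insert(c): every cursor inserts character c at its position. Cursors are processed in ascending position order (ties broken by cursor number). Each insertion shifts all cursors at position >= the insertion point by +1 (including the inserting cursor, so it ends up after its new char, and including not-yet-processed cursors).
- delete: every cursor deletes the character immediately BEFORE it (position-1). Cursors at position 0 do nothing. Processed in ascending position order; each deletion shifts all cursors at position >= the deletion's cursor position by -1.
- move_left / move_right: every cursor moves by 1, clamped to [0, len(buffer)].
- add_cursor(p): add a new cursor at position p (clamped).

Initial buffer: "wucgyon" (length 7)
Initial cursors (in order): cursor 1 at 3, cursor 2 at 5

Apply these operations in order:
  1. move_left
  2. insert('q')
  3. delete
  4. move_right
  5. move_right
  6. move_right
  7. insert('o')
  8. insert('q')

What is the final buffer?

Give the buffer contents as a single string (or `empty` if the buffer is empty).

Answer: wucgyoqonoq

Derivation:
After op 1 (move_left): buffer="wucgyon" (len 7), cursors c1@2 c2@4, authorship .......
After op 2 (insert('q')): buffer="wuqcgqyon" (len 9), cursors c1@3 c2@6, authorship ..1..2...
After op 3 (delete): buffer="wucgyon" (len 7), cursors c1@2 c2@4, authorship .......
After op 4 (move_right): buffer="wucgyon" (len 7), cursors c1@3 c2@5, authorship .......
After op 5 (move_right): buffer="wucgyon" (len 7), cursors c1@4 c2@6, authorship .......
After op 6 (move_right): buffer="wucgyon" (len 7), cursors c1@5 c2@7, authorship .......
After op 7 (insert('o')): buffer="wucgyoono" (len 9), cursors c1@6 c2@9, authorship .....1..2
After op 8 (insert('q')): buffer="wucgyoqonoq" (len 11), cursors c1@7 c2@11, authorship .....11..22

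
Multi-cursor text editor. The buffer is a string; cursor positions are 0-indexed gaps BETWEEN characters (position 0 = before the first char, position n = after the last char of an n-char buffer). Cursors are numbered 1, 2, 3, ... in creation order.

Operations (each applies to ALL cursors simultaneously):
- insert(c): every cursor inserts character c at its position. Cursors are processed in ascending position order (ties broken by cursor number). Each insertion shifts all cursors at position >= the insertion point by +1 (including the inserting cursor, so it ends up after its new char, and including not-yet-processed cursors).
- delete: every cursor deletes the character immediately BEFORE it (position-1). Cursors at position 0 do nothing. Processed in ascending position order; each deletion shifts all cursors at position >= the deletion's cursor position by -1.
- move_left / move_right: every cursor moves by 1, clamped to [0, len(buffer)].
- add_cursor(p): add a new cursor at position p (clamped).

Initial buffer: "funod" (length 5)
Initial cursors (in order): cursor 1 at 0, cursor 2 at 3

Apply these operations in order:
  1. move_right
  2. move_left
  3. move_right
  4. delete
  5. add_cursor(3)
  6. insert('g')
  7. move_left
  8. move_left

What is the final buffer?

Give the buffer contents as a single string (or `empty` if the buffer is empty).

Answer: gungdg

Derivation:
After op 1 (move_right): buffer="funod" (len 5), cursors c1@1 c2@4, authorship .....
After op 2 (move_left): buffer="funod" (len 5), cursors c1@0 c2@3, authorship .....
After op 3 (move_right): buffer="funod" (len 5), cursors c1@1 c2@4, authorship .....
After op 4 (delete): buffer="und" (len 3), cursors c1@0 c2@2, authorship ...
After op 5 (add_cursor(3)): buffer="und" (len 3), cursors c1@0 c2@2 c3@3, authorship ...
After op 6 (insert('g')): buffer="gungdg" (len 6), cursors c1@1 c2@4 c3@6, authorship 1..2.3
After op 7 (move_left): buffer="gungdg" (len 6), cursors c1@0 c2@3 c3@5, authorship 1..2.3
After op 8 (move_left): buffer="gungdg" (len 6), cursors c1@0 c2@2 c3@4, authorship 1..2.3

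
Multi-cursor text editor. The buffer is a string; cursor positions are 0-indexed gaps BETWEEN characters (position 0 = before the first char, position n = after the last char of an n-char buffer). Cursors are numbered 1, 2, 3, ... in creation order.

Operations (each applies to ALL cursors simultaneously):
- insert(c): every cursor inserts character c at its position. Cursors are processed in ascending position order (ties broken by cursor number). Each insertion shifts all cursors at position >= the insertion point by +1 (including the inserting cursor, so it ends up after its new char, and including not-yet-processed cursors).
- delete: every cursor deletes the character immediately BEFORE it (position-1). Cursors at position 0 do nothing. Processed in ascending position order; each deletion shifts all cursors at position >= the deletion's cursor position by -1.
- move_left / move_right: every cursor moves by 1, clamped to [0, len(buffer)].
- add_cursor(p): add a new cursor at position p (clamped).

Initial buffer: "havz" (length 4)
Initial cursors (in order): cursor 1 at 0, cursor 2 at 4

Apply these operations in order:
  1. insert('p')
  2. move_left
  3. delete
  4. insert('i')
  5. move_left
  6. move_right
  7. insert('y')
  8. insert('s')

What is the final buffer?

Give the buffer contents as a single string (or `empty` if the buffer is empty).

After op 1 (insert('p')): buffer="phavzp" (len 6), cursors c1@1 c2@6, authorship 1....2
After op 2 (move_left): buffer="phavzp" (len 6), cursors c1@0 c2@5, authorship 1....2
After op 3 (delete): buffer="phavp" (len 5), cursors c1@0 c2@4, authorship 1...2
After op 4 (insert('i')): buffer="iphavip" (len 7), cursors c1@1 c2@6, authorship 11...22
After op 5 (move_left): buffer="iphavip" (len 7), cursors c1@0 c2@5, authorship 11...22
After op 6 (move_right): buffer="iphavip" (len 7), cursors c1@1 c2@6, authorship 11...22
After op 7 (insert('y')): buffer="iyphaviyp" (len 9), cursors c1@2 c2@8, authorship 111...222
After op 8 (insert('s')): buffer="iysphaviysp" (len 11), cursors c1@3 c2@10, authorship 1111...2222

Answer: iysphaviysp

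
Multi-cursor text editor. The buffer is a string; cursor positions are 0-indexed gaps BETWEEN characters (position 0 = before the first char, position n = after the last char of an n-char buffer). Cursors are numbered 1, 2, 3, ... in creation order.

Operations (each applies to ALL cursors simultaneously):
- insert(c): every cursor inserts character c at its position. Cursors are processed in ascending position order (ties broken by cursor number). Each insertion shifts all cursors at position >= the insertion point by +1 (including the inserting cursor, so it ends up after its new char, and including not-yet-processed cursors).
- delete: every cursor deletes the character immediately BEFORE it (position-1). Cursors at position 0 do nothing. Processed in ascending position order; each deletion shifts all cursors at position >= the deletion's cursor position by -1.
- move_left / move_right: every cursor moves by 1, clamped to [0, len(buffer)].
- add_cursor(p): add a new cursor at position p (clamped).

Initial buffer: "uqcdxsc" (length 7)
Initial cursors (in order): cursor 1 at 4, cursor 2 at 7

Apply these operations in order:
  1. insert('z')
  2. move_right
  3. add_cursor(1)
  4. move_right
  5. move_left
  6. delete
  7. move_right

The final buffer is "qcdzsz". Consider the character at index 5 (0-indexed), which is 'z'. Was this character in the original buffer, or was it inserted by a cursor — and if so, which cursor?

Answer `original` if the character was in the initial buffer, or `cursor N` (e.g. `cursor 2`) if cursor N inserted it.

Answer: cursor 2

Derivation:
After op 1 (insert('z')): buffer="uqcdzxscz" (len 9), cursors c1@5 c2@9, authorship ....1...2
After op 2 (move_right): buffer="uqcdzxscz" (len 9), cursors c1@6 c2@9, authorship ....1...2
After op 3 (add_cursor(1)): buffer="uqcdzxscz" (len 9), cursors c3@1 c1@6 c2@9, authorship ....1...2
After op 4 (move_right): buffer="uqcdzxscz" (len 9), cursors c3@2 c1@7 c2@9, authorship ....1...2
After op 5 (move_left): buffer="uqcdzxscz" (len 9), cursors c3@1 c1@6 c2@8, authorship ....1...2
After op 6 (delete): buffer="qcdzsz" (len 6), cursors c3@0 c1@4 c2@5, authorship ...1.2
After op 7 (move_right): buffer="qcdzsz" (len 6), cursors c3@1 c1@5 c2@6, authorship ...1.2
Authorship (.=original, N=cursor N): . . . 1 . 2
Index 5: author = 2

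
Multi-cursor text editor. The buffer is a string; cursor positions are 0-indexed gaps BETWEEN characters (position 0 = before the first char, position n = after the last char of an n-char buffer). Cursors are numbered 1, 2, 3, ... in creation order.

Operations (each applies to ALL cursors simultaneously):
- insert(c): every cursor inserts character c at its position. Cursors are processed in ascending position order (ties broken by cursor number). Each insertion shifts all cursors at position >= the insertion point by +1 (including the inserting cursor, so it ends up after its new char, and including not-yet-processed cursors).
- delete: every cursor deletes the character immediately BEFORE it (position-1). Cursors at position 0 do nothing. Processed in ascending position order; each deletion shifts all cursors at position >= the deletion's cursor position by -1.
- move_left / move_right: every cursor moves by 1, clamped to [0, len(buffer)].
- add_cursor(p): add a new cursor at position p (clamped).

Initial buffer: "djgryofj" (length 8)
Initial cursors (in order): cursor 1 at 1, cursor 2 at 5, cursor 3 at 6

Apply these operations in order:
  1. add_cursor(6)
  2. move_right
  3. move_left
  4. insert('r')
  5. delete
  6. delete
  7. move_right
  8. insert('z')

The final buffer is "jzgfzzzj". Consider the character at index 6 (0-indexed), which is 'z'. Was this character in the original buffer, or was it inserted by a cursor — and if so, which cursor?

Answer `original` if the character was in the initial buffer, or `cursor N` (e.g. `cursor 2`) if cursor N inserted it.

Answer: cursor 4

Derivation:
After op 1 (add_cursor(6)): buffer="djgryofj" (len 8), cursors c1@1 c2@5 c3@6 c4@6, authorship ........
After op 2 (move_right): buffer="djgryofj" (len 8), cursors c1@2 c2@6 c3@7 c4@7, authorship ........
After op 3 (move_left): buffer="djgryofj" (len 8), cursors c1@1 c2@5 c3@6 c4@6, authorship ........
After op 4 (insert('r')): buffer="drjgryrorrfj" (len 12), cursors c1@2 c2@7 c3@10 c4@10, authorship .1....2.34..
After op 5 (delete): buffer="djgryofj" (len 8), cursors c1@1 c2@5 c3@6 c4@6, authorship ........
After op 6 (delete): buffer="jgfj" (len 4), cursors c1@0 c2@2 c3@2 c4@2, authorship ....
After op 7 (move_right): buffer="jgfj" (len 4), cursors c1@1 c2@3 c3@3 c4@3, authorship ....
After op 8 (insert('z')): buffer="jzgfzzzj" (len 8), cursors c1@2 c2@7 c3@7 c4@7, authorship .1..234.
Authorship (.=original, N=cursor N): . 1 . . 2 3 4 .
Index 6: author = 4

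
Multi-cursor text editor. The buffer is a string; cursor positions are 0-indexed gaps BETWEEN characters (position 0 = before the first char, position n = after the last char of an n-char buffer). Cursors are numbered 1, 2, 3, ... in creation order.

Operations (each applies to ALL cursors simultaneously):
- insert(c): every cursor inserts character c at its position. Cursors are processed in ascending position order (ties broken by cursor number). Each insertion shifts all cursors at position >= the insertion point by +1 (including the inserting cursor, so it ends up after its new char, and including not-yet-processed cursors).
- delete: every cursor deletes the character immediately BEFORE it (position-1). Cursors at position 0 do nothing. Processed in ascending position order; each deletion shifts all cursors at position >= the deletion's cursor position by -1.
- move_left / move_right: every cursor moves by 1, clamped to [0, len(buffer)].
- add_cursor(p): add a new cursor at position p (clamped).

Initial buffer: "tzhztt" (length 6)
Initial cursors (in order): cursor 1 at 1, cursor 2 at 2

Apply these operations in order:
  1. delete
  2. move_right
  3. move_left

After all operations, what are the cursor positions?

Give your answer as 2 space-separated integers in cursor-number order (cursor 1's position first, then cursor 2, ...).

Answer: 0 0

Derivation:
After op 1 (delete): buffer="hztt" (len 4), cursors c1@0 c2@0, authorship ....
After op 2 (move_right): buffer="hztt" (len 4), cursors c1@1 c2@1, authorship ....
After op 3 (move_left): buffer="hztt" (len 4), cursors c1@0 c2@0, authorship ....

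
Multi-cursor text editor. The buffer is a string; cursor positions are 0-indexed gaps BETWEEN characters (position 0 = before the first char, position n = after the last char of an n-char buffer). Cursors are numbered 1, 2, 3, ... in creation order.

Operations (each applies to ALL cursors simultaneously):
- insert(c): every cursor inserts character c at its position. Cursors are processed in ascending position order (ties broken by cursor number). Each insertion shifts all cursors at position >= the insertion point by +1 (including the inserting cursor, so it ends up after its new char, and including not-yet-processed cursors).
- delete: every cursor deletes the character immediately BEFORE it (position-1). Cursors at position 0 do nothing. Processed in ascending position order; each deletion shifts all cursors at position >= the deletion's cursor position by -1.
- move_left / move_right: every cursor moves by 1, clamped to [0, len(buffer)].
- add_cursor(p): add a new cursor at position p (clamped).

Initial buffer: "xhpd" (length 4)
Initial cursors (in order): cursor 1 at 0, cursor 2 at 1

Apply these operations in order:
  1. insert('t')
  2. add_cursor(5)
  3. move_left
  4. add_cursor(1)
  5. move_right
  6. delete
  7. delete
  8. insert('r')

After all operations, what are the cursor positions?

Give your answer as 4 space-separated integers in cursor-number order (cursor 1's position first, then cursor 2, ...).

After op 1 (insert('t')): buffer="txthpd" (len 6), cursors c1@1 c2@3, authorship 1.2...
After op 2 (add_cursor(5)): buffer="txthpd" (len 6), cursors c1@1 c2@3 c3@5, authorship 1.2...
After op 3 (move_left): buffer="txthpd" (len 6), cursors c1@0 c2@2 c3@4, authorship 1.2...
After op 4 (add_cursor(1)): buffer="txthpd" (len 6), cursors c1@0 c4@1 c2@2 c3@4, authorship 1.2...
After op 5 (move_right): buffer="txthpd" (len 6), cursors c1@1 c4@2 c2@3 c3@5, authorship 1.2...
After op 6 (delete): buffer="hd" (len 2), cursors c1@0 c2@0 c4@0 c3@1, authorship ..
After op 7 (delete): buffer="d" (len 1), cursors c1@0 c2@0 c3@0 c4@0, authorship .
After op 8 (insert('r')): buffer="rrrrd" (len 5), cursors c1@4 c2@4 c3@4 c4@4, authorship 1234.

Answer: 4 4 4 4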